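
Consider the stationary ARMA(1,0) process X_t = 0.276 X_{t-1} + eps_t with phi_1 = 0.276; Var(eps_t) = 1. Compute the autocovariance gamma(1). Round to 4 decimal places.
\gamma(1) = 0.2988

Multiply the model equation by X_{t-k} and take expectations. With theta_0 = psi_0 = 1 and psi_j the MA(infinity) weights, this gives
  gamma(k) - sum_i phi_i gamma(k-i) = c_k,
  c_k = sigma^2 * sum_{j=k..q} theta_j psi_{j-k}   (c_k = 0 for k > q),
using gamma(-m) = gamma(m).
Pure AR (q = 0): c_0 = sigma^2 = 1, c_k = 0 for k >= 1.
Equations for k = 0 and k = 1 (AR order 1):
  gamma(0) = phi_1 gamma(1) + c_0
  gamma(1) = phi_1 gamma(0) + c_1
Substituting the second into the first: gamma(0) (1 - phi_1^2) = c_0 + phi_1 c_1, so
  gamma(0) = c_0 / (1 - phi_1^2) = 1 / (1 - (0.276)^2) = 1 / 0.923824 = 1.082457.
  gamma(1) = phi_1 gamma(0) = (0.276)(1.082457) = 0.298758.
Therefore gamma(1) = 0.2988 (to 4 decimal places).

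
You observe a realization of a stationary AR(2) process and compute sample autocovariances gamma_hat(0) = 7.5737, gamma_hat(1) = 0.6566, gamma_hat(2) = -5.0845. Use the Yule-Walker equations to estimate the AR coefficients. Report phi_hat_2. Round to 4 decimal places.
\hat\phi_{2} = -0.6840

The Yule-Walker equations for an AR(p) process read, in matrix form,
  Gamma_p phi = r_p,   with   (Gamma_p)_{ij} = gamma(|i - j|),
                       (r_p)_i = gamma(i),   i,j = 1..p.
Substitute the sample gammas (Toeplitz matrix and right-hand side of size 2):
  Gamma_p = [[7.5737, 0.6566], [0.6566, 7.5737]]
  r_p     = [0.6566, -5.0845]
Written out:
  7.5737 phi_1 + 0.6566 phi_2 = 0.6566
  0.6566 phi_1 + 7.5737 phi_2 = -5.0845
Solve by Cramer's rule:
  det = gamma(0)^2 - gamma(1)^2 = (7.5737)^2 - (0.6566)^2 = 57.36093169 - 0.43112356 = 56.92980813
  phi_hat_1 = [gamma(1) gamma(0) - gamma(1) gamma(2)] / det = [(0.6566)(7.5737) - (0.6566)(-5.0845)] / 56.92980813 = 8.31137412 / 56.92980813 = 0.146
  phi_hat_2 = [gamma(0) gamma(2) - gamma(1)^2] / det = [(7.5737)(-5.0845) - (0.6566)^2] / 56.92980813 = -38.93960121 / 56.92980813 = -0.684
So phi_hat = [0.1460, -0.6840].
Therefore phi_hat_2 = -0.6840.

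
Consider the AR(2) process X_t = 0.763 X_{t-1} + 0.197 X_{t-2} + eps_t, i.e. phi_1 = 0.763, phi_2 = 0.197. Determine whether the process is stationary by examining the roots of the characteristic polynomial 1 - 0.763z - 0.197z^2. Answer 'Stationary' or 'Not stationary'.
\text{Stationary}

The AR(p) characteristic polynomial is P(z) = 1 - 0.763z - 0.197z^2.
Stationarity requires all roots to lie outside the unit circle, i.e. |z| > 1 for every root.
Set 1 + (-0.763) z + (-0.197) z^2 = 0, i.e. a z^2 + b z + c = 0 with a = -0.197, b = -0.763, c = 1.
Discriminant D = b^2 - 4ac = (-0.763)^2 - 4*(-0.197)*1 = 0.582169 - (-0.788) = 1.370169.
D >= 0, so the roots are real: z = (-b +/- sqrt(D)) / (2a) = (0.763 +/- 1.170542) / (-0.394).
  z_1 = (0.763 + 1.170542) / (-0.394) = -4.9075,   |z_1| = 4.9075.
  z_2 = (0.763 - 1.170542) / (-0.394) = 1.0344,   |z_2| = 1.0344.
Moduli of all roots: 4.9075, 1.0344.
All moduli strictly greater than 1? Yes.
Verdict: Stationary.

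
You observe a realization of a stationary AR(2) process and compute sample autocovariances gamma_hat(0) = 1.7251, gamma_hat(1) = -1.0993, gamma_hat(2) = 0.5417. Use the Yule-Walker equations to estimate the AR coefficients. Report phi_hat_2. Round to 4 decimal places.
\hat\phi_{2} = -0.1550

The Yule-Walker equations for an AR(p) process read, in matrix form,
  Gamma_p phi = r_p,   with   (Gamma_p)_{ij} = gamma(|i - j|),
                       (r_p)_i = gamma(i),   i,j = 1..p.
Substitute the sample gammas (Toeplitz matrix and right-hand side of size 2):
  Gamma_p = [[1.7251, -1.0993], [-1.0993, 1.7251]]
  r_p     = [-1.0993, 0.5417]
Written out:
  1.7251 phi_1 - 1.0993 phi_2 = -1.0993
  -1.0993 phi_1 + 1.7251 phi_2 = 0.5417
Solve by Cramer's rule:
  det = gamma(0)^2 - gamma(1)^2 = (1.7251)^2 - (-1.0993)^2 = 2.97597001 - 1.20846049 = 1.76750952
  phi_hat_1 = [gamma(1) gamma(0) - gamma(1) gamma(2)] / det = [(-1.0993)(1.7251) - (-1.0993)(0.5417)] / 1.76750952 = -1.30091162 / 1.76750952 = -0.736
  phi_hat_2 = [gamma(0) gamma(2) - gamma(1)^2] / det = [(1.7251)(0.5417) - (-1.0993)^2] / 1.76750952 = -0.27397382 / 1.76750952 = -0.155
So phi_hat = [-0.7360, -0.1550].
Therefore phi_hat_2 = -0.1550.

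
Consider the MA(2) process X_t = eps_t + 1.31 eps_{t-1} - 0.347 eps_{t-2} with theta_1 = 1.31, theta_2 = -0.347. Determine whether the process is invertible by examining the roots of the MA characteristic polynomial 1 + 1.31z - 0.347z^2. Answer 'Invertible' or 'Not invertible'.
\text{Not invertible}

The MA(q) characteristic polynomial is P(z) = 1 + 1.31z - 0.347z^2.
Invertibility requires all roots to lie outside the unit circle, i.e. |z| > 1 for every root.
Set 1 + (1.31) z + (-0.347) z^2 = 0, i.e. a z^2 + b z + c = 0 with a = -0.347, b = 1.31, c = 1.
Discriminant D = b^2 - 4ac = (1.31)^2 - 4*(-0.347)*1 = 1.7161 - (-1.388) = 3.1041.
D >= 0, so the roots are real: z = (-b +/- sqrt(D)) / (2a) = (-1.31 +/- 1.761846) / (-0.694).
  z_1 = (-1.31 + 1.761846) / (-0.694) = -0.6511,   |z_1| = 0.6511.
  z_2 = (-1.31 - 1.761846) / (-0.694) = 4.4263,   |z_2| = 4.4263.
Moduli of all roots: 0.6511, 4.4263.
All moduli strictly greater than 1? No.
Verdict: Not invertible.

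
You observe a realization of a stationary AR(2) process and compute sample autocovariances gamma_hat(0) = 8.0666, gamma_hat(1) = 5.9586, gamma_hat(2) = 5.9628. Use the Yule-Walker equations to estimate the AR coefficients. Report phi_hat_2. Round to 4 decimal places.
\hat\phi_{2} = 0.4260

The Yule-Walker equations for an AR(p) process read, in matrix form,
  Gamma_p phi = r_p,   with   (Gamma_p)_{ij} = gamma(|i - j|),
                       (r_p)_i = gamma(i),   i,j = 1..p.
Substitute the sample gammas (Toeplitz matrix and right-hand side of size 2):
  Gamma_p = [[8.0666, 5.9586], [5.9586, 8.0666]]
  r_p     = [5.9586, 5.9628]
Written out:
  8.0666 phi_1 + 5.9586 phi_2 = 5.9586
  5.9586 phi_1 + 8.0666 phi_2 = 5.9628
Solve by Cramer's rule:
  det = gamma(0)^2 - gamma(1)^2 = (8.0666)^2 - (5.9586)^2 = 65.07003556 - 35.50491396 = 29.5651216
  phi_hat_1 = [gamma(1) gamma(0) - gamma(1) gamma(2)] / det = [(5.9586)(8.0666) - (5.9586)(5.9628)] / 29.5651216 = 12.53570268 / 29.5651216 = 0.424
  phi_hat_2 = [gamma(0) gamma(2) - gamma(1)^2] / det = [(8.0666)(5.9628) - (5.9586)^2] / 29.5651216 = 12.59460852 / 29.5651216 = 0.426
So phi_hat = [0.4240, 0.4260].
Therefore phi_hat_2 = 0.4260.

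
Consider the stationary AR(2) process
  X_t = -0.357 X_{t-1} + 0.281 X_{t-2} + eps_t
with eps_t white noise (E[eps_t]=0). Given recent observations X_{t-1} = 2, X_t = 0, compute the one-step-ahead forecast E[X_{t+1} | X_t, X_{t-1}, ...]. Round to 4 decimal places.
E[X_{t+1} \mid \mathcal F_t] = 0.5620

For an AR(p) model X_t = c + sum_i phi_i X_{t-i} + eps_t, the
one-step-ahead conditional mean is
  E[X_{t+1} | X_t, ...] = c + sum_i phi_i X_{t+1-i}.
Substitute known values:
  E[X_{t+1} | ...] = (-0.357) * (0) + (0.281) * (2)
                   = 0.5620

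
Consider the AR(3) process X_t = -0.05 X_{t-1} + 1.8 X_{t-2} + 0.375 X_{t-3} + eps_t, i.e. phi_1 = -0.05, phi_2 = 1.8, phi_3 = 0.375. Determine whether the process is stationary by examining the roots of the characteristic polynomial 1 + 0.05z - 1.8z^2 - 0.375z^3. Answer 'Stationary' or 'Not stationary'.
\text{Not stationary}

The AR(p) characteristic polynomial is P(z) = 1 + 0.05z - 1.8z^2 - 0.375z^3.
Stationarity requires all roots to lie outside the unit circle, i.e. |z| > 1 for every root.
Degree 3: look for a simple real root z0 first, then factor out (1 - z/z0) and solve the remaining quadratic.
Testing z0 = -0.8: P(-0.8) = 1 + (0.05)(-0.8) + (-1.8)(-0.8)^2 + (-0.375)(-0.8)^3
  = 1 + (-0.04) + (-1.152) + (0.192) = 0.  So z_0 = -0.8 is a root, |z_0| = 0.8.
Divide out the factor (1 + 1.25 z) = (1 - z/z0) (since 1/z0 = -1.25):
  P(z) = (1 + 1.25 z)(1 + (-1.2) z + (-0.3) z^2)
  [check: z-coef -1.2 - (-1.25) = 0.05; z^2-coef -0.3 - (-1.25)(-1.2) = -1.8; z^3-coef -(-1.25)(-0.3) = -0.375.]
Remaining roots from the quadratic factor 1 + (-1.2) z + (-0.3) z^2:
  Set 1 + (-1.2) z + (-0.3) z^2 = 0, i.e. a z^2 + b z + c = 0 with a = -0.3, b = -1.2, c = 1.
  Discriminant D = b^2 - 4ac = (-1.2)^2 - 4*(-0.3)*1 = 1.44 - (-1.2) = 2.64.
  D >= 0, so the roots are real: z = (-b +/- sqrt(D)) / (2a) = (1.2 +/- 1.624808) / (-0.6).
    z_1 = (1.2 + 1.624808) / (-0.6) = -4.708,   |z_1| = 4.708.
    z_2 = (1.2 - 1.624808) / (-0.6) = 0.708,   |z_2| = 0.708.
Moduli of all roots: 0.8000, 4.7080, 0.7080.
All moduli strictly greater than 1? No.
Verdict: Not stationary.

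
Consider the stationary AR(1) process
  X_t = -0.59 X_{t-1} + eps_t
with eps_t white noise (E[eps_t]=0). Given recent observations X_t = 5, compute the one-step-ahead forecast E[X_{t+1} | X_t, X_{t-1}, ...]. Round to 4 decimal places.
E[X_{t+1} \mid \mathcal F_t] = -2.9500

For an AR(p) model X_t = c + sum_i phi_i X_{t-i} + eps_t, the
one-step-ahead conditional mean is
  E[X_{t+1} | X_t, ...] = c + sum_i phi_i X_{t+1-i}.
Substitute known values:
  E[X_{t+1} | ...] = (-0.59) * (5)
                   = -2.9500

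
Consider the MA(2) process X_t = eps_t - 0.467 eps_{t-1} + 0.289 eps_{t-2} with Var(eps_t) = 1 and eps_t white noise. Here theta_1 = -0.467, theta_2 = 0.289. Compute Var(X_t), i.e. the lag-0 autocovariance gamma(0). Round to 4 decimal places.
\gamma(0) = 1.3016

For an MA(q) process X_t = eps_t + sum_i theta_i eps_{t-i} with
Var(eps_t) = sigma^2, the variance is
  gamma(0) = sigma^2 * (1 + sum_i theta_i^2).
  sum_i theta_i^2 = (-0.467)^2 + (0.289)^2 = 0.218089 + 0.083521 = 0.30161.
  gamma(0) = 1 * (1 + 0.30161) = 1 * 1.30161 = 1.30161, which rounds to 1.3016.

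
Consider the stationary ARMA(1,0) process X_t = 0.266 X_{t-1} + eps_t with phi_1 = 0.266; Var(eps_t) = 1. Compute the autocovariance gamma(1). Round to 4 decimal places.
\gamma(1) = 0.2863

Multiply the model equation by X_{t-k} and take expectations. With theta_0 = psi_0 = 1 and psi_j the MA(infinity) weights, this gives
  gamma(k) - sum_i phi_i gamma(k-i) = c_k,
  c_k = sigma^2 * sum_{j=k..q} theta_j psi_{j-k}   (c_k = 0 for k > q),
using gamma(-m) = gamma(m).
Pure AR (q = 0): c_0 = sigma^2 = 1, c_k = 0 for k >= 1.
Equations for k = 0 and k = 1 (AR order 1):
  gamma(0) = phi_1 gamma(1) + c_0
  gamma(1) = phi_1 gamma(0) + c_1
Substituting the second into the first: gamma(0) (1 - phi_1^2) = c_0 + phi_1 c_1, so
  gamma(0) = c_0 / (1 - phi_1^2) = 1 / (1 - (0.266)^2) = 1 / 0.929244 = 1.076144.
  gamma(1) = phi_1 gamma(0) = (0.266)(1.076144) = 0.286254.
Therefore gamma(1) = 0.2863 (to 4 decimal places).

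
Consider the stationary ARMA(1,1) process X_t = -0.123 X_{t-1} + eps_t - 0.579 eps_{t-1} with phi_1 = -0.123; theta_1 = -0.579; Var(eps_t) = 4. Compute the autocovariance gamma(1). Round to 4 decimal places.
\gamma(1) = -3.0542

Multiply the model equation by X_{t-k} and take expectations. With theta_0 = psi_0 = 1 and psi_j the MA(infinity) weights, this gives
  gamma(k) - sum_i phi_i gamma(k-i) = c_k,
  c_k = sigma^2 * sum_{j=k..q} theta_j psi_{j-k}   (c_k = 0 for k > q),
using gamma(-m) = gamma(m).
psi-weights needed (psi_j = theta_j + sum_i phi_i psi_{j-i}):
  psi_1 = theta_1 + phi_1 = -0.579 + (-0.123) = -0.702
Right-hand sides:
  c_0 = sigma^2 (1 + theta_1 psi_1) = 4 * (1 + (-0.579)(-0.702)) = 4 * 1.406458 = 5.625832
  c_1 = sigma^2 theta_1 = 4 * (-0.579) = -2.316
  c_2 = 0
Equations for k = 0 and k = 1 (AR order 1):
  gamma(0) = phi_1 gamma(1) + c_0
  gamma(1) = phi_1 gamma(0) + c_1
Substituting the second into the first: gamma(0) (1 - phi_1^2) = c_0 + phi_1 c_1, so
  gamma(0) = (c_0 + phi_1 c_1) / (1 - phi_1^2) = (5.625832 + (-0.123)(-2.316)) / (1 - (-0.123)^2) = 5.9107 / 0.984871 = 6.001497.
  gamma(1) = phi_1 gamma(0) + c_1 = (-0.123)(6.001497) + (-2.316) = -3.054184.
Therefore gamma(1) = -3.0542 (to 4 decimal places).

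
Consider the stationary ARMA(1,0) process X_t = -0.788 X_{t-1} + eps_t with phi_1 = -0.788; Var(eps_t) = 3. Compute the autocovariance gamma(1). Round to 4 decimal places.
\gamma(1) = -6.2365

Multiply the model equation by X_{t-k} and take expectations. With theta_0 = psi_0 = 1 and psi_j the MA(infinity) weights, this gives
  gamma(k) - sum_i phi_i gamma(k-i) = c_k,
  c_k = sigma^2 * sum_{j=k..q} theta_j psi_{j-k}   (c_k = 0 for k > q),
using gamma(-m) = gamma(m).
Pure AR (q = 0): c_0 = sigma^2 = 3, c_k = 0 for k >= 1.
Equations for k = 0 and k = 1 (AR order 1):
  gamma(0) = phi_1 gamma(1) + c_0
  gamma(1) = phi_1 gamma(0) + c_1
Substituting the second into the first: gamma(0) (1 - phi_1^2) = c_0 + phi_1 c_1, so
  gamma(0) = c_0 / (1 - phi_1^2) = 3 / (1 - (-0.788)^2) = 3 / 0.379056 = 7.914398.
  gamma(1) = phi_1 gamma(0) = (-0.788)(7.914398) = -6.236546.
Therefore gamma(1) = -6.2365 (to 4 decimal places).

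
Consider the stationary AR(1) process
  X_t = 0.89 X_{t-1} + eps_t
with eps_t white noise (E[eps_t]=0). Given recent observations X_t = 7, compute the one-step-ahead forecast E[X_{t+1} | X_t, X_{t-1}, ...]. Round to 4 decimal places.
E[X_{t+1} \mid \mathcal F_t] = 6.2300

For an AR(p) model X_t = c + sum_i phi_i X_{t-i} + eps_t, the
one-step-ahead conditional mean is
  E[X_{t+1} | X_t, ...] = c + sum_i phi_i X_{t+1-i}.
Substitute known values:
  E[X_{t+1} | ...] = (0.89) * (7)
                   = 6.2300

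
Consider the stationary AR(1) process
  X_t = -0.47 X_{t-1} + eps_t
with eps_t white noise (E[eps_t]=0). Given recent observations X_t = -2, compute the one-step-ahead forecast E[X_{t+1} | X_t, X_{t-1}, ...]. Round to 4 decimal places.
E[X_{t+1} \mid \mathcal F_t] = 0.9400

For an AR(p) model X_t = c + sum_i phi_i X_{t-i} + eps_t, the
one-step-ahead conditional mean is
  E[X_{t+1} | X_t, ...] = c + sum_i phi_i X_{t+1-i}.
Substitute known values:
  E[X_{t+1} | ...] = (-0.47) * (-2)
                   = 0.9400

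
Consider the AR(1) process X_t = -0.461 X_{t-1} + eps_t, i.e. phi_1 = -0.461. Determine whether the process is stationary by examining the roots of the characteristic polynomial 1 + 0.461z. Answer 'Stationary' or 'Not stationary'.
\text{Stationary}

The AR(p) characteristic polynomial is P(z) = 1 + 0.461z.
Stationarity requires all roots to lie outside the unit circle, i.e. |z| > 1 for every root.
This is linear in z: 1 + (0.461) z = 0  =>  z = -1/(0.461) = -2.169197,  |z| = 2.169197.
Moduli of all roots: 2.1692.
All moduli strictly greater than 1? Yes.
Verdict: Stationary.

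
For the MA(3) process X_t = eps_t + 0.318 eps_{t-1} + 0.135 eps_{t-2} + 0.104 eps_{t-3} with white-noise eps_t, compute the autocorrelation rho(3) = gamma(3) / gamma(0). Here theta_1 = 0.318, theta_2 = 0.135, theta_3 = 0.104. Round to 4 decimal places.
\rho(3) = 0.0920

For an MA(q) process with theta_0 = 1, the autocovariance is
  gamma(k) = sigma^2 * sum_{i=0..q-k} theta_i * theta_{i+k},
and rho(k) = gamma(k) / gamma(0). Sigma^2 cancels.
  numerator   = (1)*(0.104) = 0.104.
  denominator = (1)^2 + (0.318)^2 + (0.135)^2 + (0.104)^2 = 1.130165.
  rho(3) = 0.104 / 1.130165 = 0.0920.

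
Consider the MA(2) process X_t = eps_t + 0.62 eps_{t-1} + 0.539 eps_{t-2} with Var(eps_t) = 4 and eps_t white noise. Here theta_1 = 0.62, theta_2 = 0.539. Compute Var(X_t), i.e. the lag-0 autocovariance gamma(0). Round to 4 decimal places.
\gamma(0) = 6.6997

For an MA(q) process X_t = eps_t + sum_i theta_i eps_{t-i} with
Var(eps_t) = sigma^2, the variance is
  gamma(0) = sigma^2 * (1 + sum_i theta_i^2).
  sum_i theta_i^2 = (0.62)^2 + (0.539)^2 = 0.3844 + 0.290521 = 0.674921.
  gamma(0) = 4 * (1 + 0.674921) = 4 * 1.674921 = 6.699684, which rounds to 6.6997.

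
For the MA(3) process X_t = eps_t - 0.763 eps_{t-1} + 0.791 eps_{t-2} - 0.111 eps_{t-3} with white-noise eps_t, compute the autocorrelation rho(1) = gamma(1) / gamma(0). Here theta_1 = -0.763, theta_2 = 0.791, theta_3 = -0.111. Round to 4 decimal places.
\rho(1) = -0.6551

For an MA(q) process with theta_0 = 1, the autocovariance is
  gamma(k) = sigma^2 * sum_{i=0..q-k} theta_i * theta_{i+k},
and rho(k) = gamma(k) / gamma(0). Sigma^2 cancels.
  numerator   = (1)*(-0.763) + (-0.763)*(0.791) + (0.791)*(-0.111) = -1.454334.
  denominator = (1)^2 + (-0.763)^2 + (0.791)^2 + (-0.111)^2 = 2.220171.
  rho(1) = -1.454334 / 2.220171 = -0.6551.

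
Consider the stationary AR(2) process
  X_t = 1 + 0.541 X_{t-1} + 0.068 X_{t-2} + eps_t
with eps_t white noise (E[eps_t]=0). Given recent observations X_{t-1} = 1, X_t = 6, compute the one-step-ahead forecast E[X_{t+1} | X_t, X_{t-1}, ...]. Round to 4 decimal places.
E[X_{t+1} \mid \mathcal F_t] = 4.3140

For an AR(p) model X_t = c + sum_i phi_i X_{t-i} + eps_t, the
one-step-ahead conditional mean is
  E[X_{t+1} | X_t, ...] = c + sum_i phi_i X_{t+1-i}.
Substitute known values:
  E[X_{t+1} | ...] = 1 + (0.541) * (6) + (0.068) * (1)
                   = 4.3140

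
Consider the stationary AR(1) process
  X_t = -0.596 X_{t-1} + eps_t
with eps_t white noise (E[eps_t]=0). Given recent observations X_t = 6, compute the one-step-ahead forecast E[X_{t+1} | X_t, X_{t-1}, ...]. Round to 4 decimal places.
E[X_{t+1} \mid \mathcal F_t] = -3.5760

For an AR(p) model X_t = c + sum_i phi_i X_{t-i} + eps_t, the
one-step-ahead conditional mean is
  E[X_{t+1} | X_t, ...] = c + sum_i phi_i X_{t+1-i}.
Substitute known values:
  E[X_{t+1} | ...] = (-0.596) * (6)
                   = -3.5760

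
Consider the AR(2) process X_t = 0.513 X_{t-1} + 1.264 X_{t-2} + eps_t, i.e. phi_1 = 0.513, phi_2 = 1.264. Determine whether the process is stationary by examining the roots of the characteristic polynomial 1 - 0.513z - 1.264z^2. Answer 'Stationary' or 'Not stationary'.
\text{Not stationary}

The AR(p) characteristic polynomial is P(z) = 1 - 0.513z - 1.264z^2.
Stationarity requires all roots to lie outside the unit circle, i.e. |z| > 1 for every root.
Set 1 + (-0.513) z + (-1.264) z^2 = 0, i.e. a z^2 + b z + c = 0 with a = -1.264, b = -0.513, c = 1.
Discriminant D = b^2 - 4ac = (-0.513)^2 - 4*(-1.264)*1 = 0.263169 - (-5.056) = 5.319169.
D >= 0, so the roots are real: z = (-b +/- sqrt(D)) / (2a) = (0.513 +/- 2.306332) / (-2.528).
  z_1 = (0.513 + 2.306332) / (-2.528) = -1.1152,   |z_1| = 1.1152.
  z_2 = (0.513 - 2.306332) / (-2.528) = 0.7094,   |z_2| = 0.7094.
Moduli of all roots: 1.1152, 0.7094.
All moduli strictly greater than 1? No.
Verdict: Not stationary.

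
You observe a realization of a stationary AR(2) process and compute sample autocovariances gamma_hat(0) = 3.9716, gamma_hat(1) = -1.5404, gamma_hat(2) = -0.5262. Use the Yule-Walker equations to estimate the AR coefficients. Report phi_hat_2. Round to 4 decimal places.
\hat\phi_{2} = -0.3330

The Yule-Walker equations for an AR(p) process read, in matrix form,
  Gamma_p phi = r_p,   with   (Gamma_p)_{ij} = gamma(|i - j|),
                       (r_p)_i = gamma(i),   i,j = 1..p.
Substitute the sample gammas (Toeplitz matrix and right-hand side of size 2):
  Gamma_p = [[3.9716, -1.5404], [-1.5404, 3.9716]]
  r_p     = [-1.5404, -0.5262]
Written out:
  3.9716 phi_1 - 1.5404 phi_2 = -1.5404
  -1.5404 phi_1 + 3.9716 phi_2 = -0.5262
Solve by Cramer's rule:
  det = gamma(0)^2 - gamma(1)^2 = (3.9716)^2 - (-1.5404)^2 = 15.77360656 - 2.37283216 = 13.4007744
  phi_hat_1 = [gamma(1) gamma(0) - gamma(1) gamma(2)] / det = [(-1.5404)(3.9716) - (-1.5404)(-0.5262)] / 13.4007744 = -6.92841112 / 13.4007744 = -0.517
  phi_hat_2 = [gamma(0) gamma(2) - gamma(1)^2] / det = [(3.9716)(-0.5262) - (-1.5404)^2] / 13.4007744 = -4.46268808 / 13.4007744 = -0.333
So phi_hat = [-0.5170, -0.3330].
Therefore phi_hat_2 = -0.3330.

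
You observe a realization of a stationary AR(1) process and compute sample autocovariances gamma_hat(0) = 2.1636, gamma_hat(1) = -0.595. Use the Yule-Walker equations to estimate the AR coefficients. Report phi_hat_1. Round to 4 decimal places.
\hat\phi_{1} = -0.2750

The Yule-Walker equations for an AR(p) process read, in matrix form,
  Gamma_p phi = r_p,   with   (Gamma_p)_{ij} = gamma(|i - j|),
                       (r_p)_i = gamma(i),   i,j = 1..p.
Substitute the sample gammas (Toeplitz matrix and right-hand side of size 1):
  Gamma_p = [[2.1636]]
  r_p     = [-0.595]
With p = 1 this is the single equation gamma(0) phi_1 = gamma(1):
  phi_hat_1 = gamma(1) / gamma(0) = -0.595 / 2.1636 = -0.2750.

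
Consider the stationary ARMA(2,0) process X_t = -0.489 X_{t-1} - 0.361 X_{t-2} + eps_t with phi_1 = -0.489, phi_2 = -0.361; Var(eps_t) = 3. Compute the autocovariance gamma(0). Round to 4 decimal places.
\gamma(0) = 3.9609

Multiply the model equation by X_{t-k} and take expectations. With theta_0 = psi_0 = 1 and psi_j the MA(infinity) weights, this gives
  gamma(k) - sum_i phi_i gamma(k-i) = c_k,
  c_k = sigma^2 * sum_{j=k..q} theta_j psi_{j-k}   (c_k = 0 for k > q),
using gamma(-m) = gamma(m).
Pure AR (q = 0): c_0 = sigma^2 = 3, c_k = 0 for k >= 1.
Equations for k = 0, 1, 2 (AR order 2, c_2 = 0):
  (E0) gamma(0) = phi_1 gamma(1) + phi_2 gamma(2) + c_0
  (E1) gamma(1) = phi_1 gamma(0) + phi_2 gamma(1) + c_1
  (E2) gamma(2) = phi_1 gamma(1) + phi_2 gamma(0)
From (E1): gamma(1) = A gamma(0) + B with
  A = phi_1 / (1 - phi_2) = -0.489 / 1.361 = -0.359295,   B = c_1 / (1 - phi_2) = 0 / 1.361 = 0.
Insert (E2) into (E0): gamma(0) (1 - phi_2^2) = phi_1 (1 + phi_2) gamma(1) + c_0.
  phi_1 (1 + phi_2) = (-0.489)(0.639) = -0.312471,   1 - phi_2^2 = 0.869679.
Replace gamma(1) by A gamma(0) + B and collect gamma(0):
  gamma(0) [0.869679 - (-0.312471)(-0.359295)] = c_0 = 3
  gamma(0) * 0.75741 = 3
  gamma(0) = 3 / 0.75741 = 3.960867.
Therefore gamma(0) = 3.9609 (to 4 decimal places).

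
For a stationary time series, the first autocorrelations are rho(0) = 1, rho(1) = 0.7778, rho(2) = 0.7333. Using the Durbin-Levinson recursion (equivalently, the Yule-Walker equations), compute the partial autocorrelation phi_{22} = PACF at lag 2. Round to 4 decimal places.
\phi_{22} = 0.3249

The PACF at lag k is phi_{kk}, the last component of the solution
to the Yule-Walker system G_k phi = r_k where
  (G_k)_{ij} = rho(|i - j|), (r_k)_i = rho(i), i,j = 1..k.
Equivalently, Durbin-Levinson gives phi_{kk} iteratively:
  phi_{11} = rho(1)
  phi_{kk} = [rho(k) - sum_{j=1..k-1} phi_{k-1,j} rho(k-j)]
            / [1 - sum_{j=1..k-1} phi_{k-1,j} rho(j)],
  phi_{k,j} = phi_{k-1,j} - phi_{kk} phi_{k-1,k-j},  j = 1..k-1.
Step k = 1:
  phi_11 = rho(1) = 0.7778.
Step k = 2:
  phi_22 = [rho(2) - phi_11 rho(1)] / [1 - phi_11 rho(1)] = [0.7333 - (0.7778)(0.7778)] / [1 - (0.7778)(0.7778)]
         = 0.12832716 / 0.39502716 = 0.3249.
Therefore phi_{22} = 0.3249.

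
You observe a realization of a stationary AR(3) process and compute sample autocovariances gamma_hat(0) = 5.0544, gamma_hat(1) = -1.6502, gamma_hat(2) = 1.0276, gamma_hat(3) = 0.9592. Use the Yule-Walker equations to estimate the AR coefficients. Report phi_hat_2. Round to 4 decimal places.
\hat\phi_{2} = 0.2020

The Yule-Walker equations for an AR(p) process read, in matrix form,
  Gamma_p phi = r_p,   with   (Gamma_p)_{ij} = gamma(|i - j|),
                       (r_p)_i = gamma(i),   i,j = 1..p.
Substitute the sample gammas (Toeplitz matrix and right-hand side of size 3):
  Gamma_p = [[5.0544, -1.6502, 1.0276], [-1.6502, 5.0544, -1.6502], [1.0276, -1.6502, 5.0544]]
  r_p     = [-1.6502, 1.0276, 0.9592]
Written out (R1..R3):
  (R1) 5.0544 phi_1 - 1.6502 phi_2 + 1.0276 phi_3 = -1.6502
  (R2) -1.6502 phi_1 + 5.0544 phi_2 - 1.6502 phi_3 = 1.0276
  (R3) 1.0276 phi_1 - 1.6502 phi_2 + 5.0544 phi_3 = 0.9592
Gaussian elimination:
  R2 <- R2 - (-1.6502/5.0544) R1 = R2 - (-0.326488) R1:  4.51563 phi_2 - 1.314701 phi_3 = 0.48883
  R3 <- R3 - (1.0276/5.0544) R1 = R3 - (0.203308) R1:  -1.314701 phi_2 + 4.845481 phi_3 = 1.294699
  R3 <- R3 - (-1.314701/4.51563) R2 = R3 - (-0.291145) R2:  4.462713 phi_3 = 1.437019
Back-substitution:
  phi_hat_3 = 1.437019 / 4.462713 = 0.322006
  phi_hat_2 = (0.48883 - (-1.314701)(0.322006)) / 4.51563 = 0.202003
  phi_hat_1 = (-1.6502 - (-1.6502)(0.202003) - (1.0276)(0.322006)) / 5.0544 = -0.326003
So phi_hat = [-0.3260, 0.2020, 0.3220].
Therefore phi_hat_2 = 0.2020.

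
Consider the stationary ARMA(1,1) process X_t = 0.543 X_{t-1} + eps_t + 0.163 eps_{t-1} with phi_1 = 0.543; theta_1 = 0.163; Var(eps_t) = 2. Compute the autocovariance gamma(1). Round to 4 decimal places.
\gamma(1) = 2.1796

Multiply the model equation by X_{t-k} and take expectations. With theta_0 = psi_0 = 1 and psi_j the MA(infinity) weights, this gives
  gamma(k) - sum_i phi_i gamma(k-i) = c_k,
  c_k = sigma^2 * sum_{j=k..q} theta_j psi_{j-k}   (c_k = 0 for k > q),
using gamma(-m) = gamma(m).
psi-weights needed (psi_j = theta_j + sum_i phi_i psi_{j-i}):
  psi_1 = theta_1 + phi_1 = 0.163 + (0.543) = 0.706
Right-hand sides:
  c_0 = sigma^2 (1 + theta_1 psi_1) = 2 * (1 + (0.163)(0.706)) = 2 * 1.115078 = 2.230156
  c_1 = sigma^2 theta_1 = 2 * (0.163) = 0.326
  c_2 = 0
Equations for k = 0 and k = 1 (AR order 1):
  gamma(0) = phi_1 gamma(1) + c_0
  gamma(1) = phi_1 gamma(0) + c_1
Substituting the second into the first: gamma(0) (1 - phi_1^2) = c_0 + phi_1 c_1, so
  gamma(0) = (c_0 + phi_1 c_1) / (1 - phi_1^2) = (2.230156 + (0.543)(0.326)) / (1 - (0.543)^2) = 2.407174 / 0.705151 = 3.4137.
  gamma(1) = phi_1 gamma(0) + c_1 = (0.543)(3.4137) + (0.326) = 2.179639.
Therefore gamma(1) = 2.1796 (to 4 decimal places).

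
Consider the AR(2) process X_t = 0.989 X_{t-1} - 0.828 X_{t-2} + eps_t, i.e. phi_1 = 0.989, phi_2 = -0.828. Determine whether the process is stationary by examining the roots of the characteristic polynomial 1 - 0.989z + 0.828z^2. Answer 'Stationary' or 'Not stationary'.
\text{Stationary}

The AR(p) characteristic polynomial is P(z) = 1 - 0.989z + 0.828z^2.
Stationarity requires all roots to lie outside the unit circle, i.e. |z| > 1 for every root.
Set 1 + (-0.989) z + (0.828) z^2 = 0, i.e. a z^2 + b z + c = 0 with a = 0.828, b = -0.989, c = 1.
Discriminant D = b^2 - 4ac = (-0.989)^2 - 4*(0.828)*1 = 0.978121 - (3.312) = -2.333879.
D < 0, so the roots are the complex-conjugate pair z = (-b +/- i sqrt(-D)) / (2a) = 0.5972 +/- 0.9225i.
For a conjugate pair |z|^2 = z * conj(z) = (product of roots) = c/a = 1/(0.828) = 1.207729, so |z| = sqrt(1.207729) = 1.099 for both roots.
Moduli of all roots: 1.0990, 1.0990.
All moduli strictly greater than 1? Yes.
Verdict: Stationary.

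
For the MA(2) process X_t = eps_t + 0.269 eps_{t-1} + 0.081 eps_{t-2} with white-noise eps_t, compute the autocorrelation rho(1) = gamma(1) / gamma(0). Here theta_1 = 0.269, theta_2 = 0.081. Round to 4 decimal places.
\rho(1) = 0.2695

For an MA(q) process with theta_0 = 1, the autocovariance is
  gamma(k) = sigma^2 * sum_{i=0..q-k} theta_i * theta_{i+k},
and rho(k) = gamma(k) / gamma(0). Sigma^2 cancels.
  numerator   = (1)*(0.269) + (0.269)*(0.081) = 0.290789.
  denominator = (1)^2 + (0.269)^2 + (0.081)^2 = 1.078922.
  rho(1) = 0.290789 / 1.078922 = 0.2695.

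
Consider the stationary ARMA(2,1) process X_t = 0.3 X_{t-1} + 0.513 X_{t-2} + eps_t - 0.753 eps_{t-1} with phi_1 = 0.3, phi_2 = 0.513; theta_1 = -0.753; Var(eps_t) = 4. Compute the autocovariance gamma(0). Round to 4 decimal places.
\gamma(0) = 5.5928

Multiply the model equation by X_{t-k} and take expectations. With theta_0 = psi_0 = 1 and psi_j the MA(infinity) weights, this gives
  gamma(k) - sum_i phi_i gamma(k-i) = c_k,
  c_k = sigma^2 * sum_{j=k..q} theta_j psi_{j-k}   (c_k = 0 for k > q),
using gamma(-m) = gamma(m).
psi-weights needed (psi_j = theta_j + sum_i phi_i psi_{j-i}):
  psi_1 = theta_1 + phi_1 = -0.753 + (0.3) = -0.453
Right-hand sides:
  c_0 = sigma^2 (1 + theta_1 psi_1) = 4 * (1 + (-0.753)(-0.453)) = 4 * 1.341109 = 5.364436
  c_1 = sigma^2 theta_1 = 4 * (-0.753) = -3.012
  c_2 = 0
Equations for k = 0, 1, 2 (AR order 2, c_2 = 0):
  (E0) gamma(0) = phi_1 gamma(1) + phi_2 gamma(2) + c_0
  (E1) gamma(1) = phi_1 gamma(0) + phi_2 gamma(1) + c_1
  (E2) gamma(2) = phi_1 gamma(1) + phi_2 gamma(0)
From (E1): gamma(1) = A gamma(0) + B with
  A = phi_1 / (1 - phi_2) = 0.3 / 0.487 = 0.616016,   B = c_1 / (1 - phi_2) = -3.012 / 0.487 = -6.184805.
Insert (E2) into (E0): gamma(0) (1 - phi_2^2) = phi_1 (1 + phi_2) gamma(1) + c_0.
  phi_1 (1 + phi_2) = (0.3)(1.513) = 0.4539,   1 - phi_2^2 = 0.736831.
Replace gamma(1) by A gamma(0) + B and collect gamma(0):
  gamma(0) [0.736831 - (0.4539)(0.616016)] = (0.4539)(-6.184805) + 5.364436
  gamma(0) * 0.457221 = 2.557153
  gamma(0) = 2.557153 / 0.457221 = 5.592815.
Therefore gamma(0) = 5.5928 (to 4 decimal places).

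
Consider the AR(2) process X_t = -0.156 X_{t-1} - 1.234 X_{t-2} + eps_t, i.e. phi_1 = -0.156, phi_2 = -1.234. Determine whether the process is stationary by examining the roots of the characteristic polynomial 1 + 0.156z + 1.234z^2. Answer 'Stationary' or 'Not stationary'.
\text{Not stationary}

The AR(p) characteristic polynomial is P(z) = 1 + 0.156z + 1.234z^2.
Stationarity requires all roots to lie outside the unit circle, i.e. |z| > 1 for every root.
Set 1 + (0.156) z + (1.234) z^2 = 0, i.e. a z^2 + b z + c = 0 with a = 1.234, b = 0.156, c = 1.
Discriminant D = b^2 - 4ac = (0.156)^2 - 4*(1.234)*1 = 0.024336 - (4.936) = -4.911664.
D < 0, so the roots are the complex-conjugate pair z = (-b +/- i sqrt(-D)) / (2a) = -0.0632 +/- 0.898i.
For a conjugate pair |z|^2 = z * conj(z) = (product of roots) = c/a = 1/(1.234) = 0.810373, so |z| = sqrt(0.810373) = 0.9002 for both roots.
Moduli of all roots: 0.9002, 0.9002.
All moduli strictly greater than 1? No.
Verdict: Not stationary.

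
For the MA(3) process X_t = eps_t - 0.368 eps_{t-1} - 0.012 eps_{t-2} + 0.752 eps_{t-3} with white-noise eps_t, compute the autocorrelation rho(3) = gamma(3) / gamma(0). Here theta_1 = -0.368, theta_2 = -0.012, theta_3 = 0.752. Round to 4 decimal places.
\rho(3) = 0.4421

For an MA(q) process with theta_0 = 1, the autocovariance is
  gamma(k) = sigma^2 * sum_{i=0..q-k} theta_i * theta_{i+k},
and rho(k) = gamma(k) / gamma(0). Sigma^2 cancels.
  numerator   = (1)*(0.752) = 0.752.
  denominator = (1)^2 + (-0.368)^2 + (-0.012)^2 + (0.752)^2 = 1.701072.
  rho(3) = 0.752 / 1.701072 = 0.4421.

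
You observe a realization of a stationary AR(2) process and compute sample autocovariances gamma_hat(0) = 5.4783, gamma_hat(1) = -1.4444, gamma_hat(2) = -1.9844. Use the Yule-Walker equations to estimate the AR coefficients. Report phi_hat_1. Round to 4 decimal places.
\hat\phi_{1} = -0.3860

The Yule-Walker equations for an AR(p) process read, in matrix form,
  Gamma_p phi = r_p,   with   (Gamma_p)_{ij} = gamma(|i - j|),
                       (r_p)_i = gamma(i),   i,j = 1..p.
Substitute the sample gammas (Toeplitz matrix and right-hand side of size 2):
  Gamma_p = [[5.4783, -1.4444], [-1.4444, 5.4783]]
  r_p     = [-1.4444, -1.9844]
Written out:
  5.4783 phi_1 - 1.4444 phi_2 = -1.4444
  -1.4444 phi_1 + 5.4783 phi_2 = -1.9844
Solve by Cramer's rule:
  det = gamma(0)^2 - gamma(1)^2 = (5.4783)^2 - (-1.4444)^2 = 30.01177089 - 2.08629136 = 27.92547953
  phi_hat_1 = [gamma(1) gamma(0) - gamma(1) gamma(2)] / det = [(-1.4444)(5.4783) - (-1.4444)(-1.9844)] / 27.92547953 = -10.77912388 / 27.92547953 = -0.386
  phi_hat_2 = [gamma(0) gamma(2) - gamma(1)^2] / det = [(5.4783)(-1.9844) - (-1.4444)^2] / 27.92547953 = -12.95742988 / 27.92547953 = -0.464
So phi_hat = [-0.3860, -0.4640].
Therefore phi_hat_1 = -0.3860.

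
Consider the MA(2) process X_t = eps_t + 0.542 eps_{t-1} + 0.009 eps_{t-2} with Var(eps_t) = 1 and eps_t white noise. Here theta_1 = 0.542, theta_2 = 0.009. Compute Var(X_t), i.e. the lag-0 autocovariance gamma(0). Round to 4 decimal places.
\gamma(0) = 1.2938

For an MA(q) process X_t = eps_t + sum_i theta_i eps_{t-i} with
Var(eps_t) = sigma^2, the variance is
  gamma(0) = sigma^2 * (1 + sum_i theta_i^2).
  sum_i theta_i^2 = (0.542)^2 + (0.009)^2 = 0.293764 + 0.000081 = 0.293845.
  gamma(0) = 1 * (1 + 0.293845) = 1 * 1.293845 = 1.293845, which rounds to 1.2938.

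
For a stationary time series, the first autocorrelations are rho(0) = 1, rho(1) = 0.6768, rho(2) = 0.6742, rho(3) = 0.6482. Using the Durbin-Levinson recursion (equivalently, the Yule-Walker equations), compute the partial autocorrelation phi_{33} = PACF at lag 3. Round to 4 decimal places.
\phi_{33} = 0.2281

The PACF at lag k is phi_{kk}, the last component of the solution
to the Yule-Walker system G_k phi = r_k where
  (G_k)_{ij} = rho(|i - j|), (r_k)_i = rho(i), i,j = 1..k.
Equivalently, Durbin-Levinson gives phi_{kk} iteratively:
  phi_{11} = rho(1)
  phi_{kk} = [rho(k) - sum_{j=1..k-1} phi_{k-1,j} rho(k-j)]
            / [1 - sum_{j=1..k-1} phi_{k-1,j} rho(j)],
  phi_{k,j} = phi_{k-1,j} - phi_{kk} phi_{k-1,k-j},  j = 1..k-1.
Step k = 1:
  phi_11 = rho(1) = 0.6768.
Step k = 2:
  phi_22 = [rho(2) - phi_11 rho(1)] / [1 - phi_11 rho(1)] = [0.6742 - (0.6768)(0.6768)] / [1 - (0.6768)(0.6768)]
         = 0.21614176 / 0.54194176 = 0.398828.
  Update: phi_21 = phi_11 - phi_22 phi_11 = 0.6768 - (0.398828)(0.6768) = 0.406873.
Step k = 3:
  phi_33 = [rho(3) - phi_21 rho(2) - phi_22 rho(1)] / [1 - phi_21 rho(1) - phi_22 rho(2)]
    numerator   = 0.6482 - (0.406873)(0.6742) - (0.398828)(0.6768) = 0.10395921
    denominator = 1 - (0.406873)(0.6768) - (0.398828)(0.6742) = 0.45573829
  phi_33 = 0.10395921 / 0.45573829 = 0.2281.
Therefore phi_{33} = 0.2281.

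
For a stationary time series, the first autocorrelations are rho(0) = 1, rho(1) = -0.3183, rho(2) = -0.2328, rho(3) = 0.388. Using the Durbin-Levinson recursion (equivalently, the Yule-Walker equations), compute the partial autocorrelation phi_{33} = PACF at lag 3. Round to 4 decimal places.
\phi_{33} = 0.2169

The PACF at lag k is phi_{kk}, the last component of the solution
to the Yule-Walker system G_k phi = r_k where
  (G_k)_{ij} = rho(|i - j|), (r_k)_i = rho(i), i,j = 1..k.
Equivalently, Durbin-Levinson gives phi_{kk} iteratively:
  phi_{11} = rho(1)
  phi_{kk} = [rho(k) - sum_{j=1..k-1} phi_{k-1,j} rho(k-j)]
            / [1 - sum_{j=1..k-1} phi_{k-1,j} rho(j)],
  phi_{k,j} = phi_{k-1,j} - phi_{kk} phi_{k-1,k-j},  j = 1..k-1.
Step k = 1:
  phi_11 = rho(1) = -0.3183.
Step k = 2:
  phi_22 = [rho(2) - phi_11 rho(1)] / [1 - phi_11 rho(1)] = [-0.2328 - (-0.3183)(-0.3183)] / [1 - (-0.3183)(-0.3183)]
         = -0.33411489 / 0.89868511 = -0.371782.
  Update: phi_21 = phi_11 - phi_22 phi_11 = -0.3183 - (-0.371782)(-0.3183) = -0.436638.
Step k = 3:
  phi_33 = [rho(3) - phi_21 rho(2) - phi_22 rho(1)] / [1 - phi_21 rho(1) - phi_22 rho(2)]
    numerator   = 0.388 - (-0.436638)(-0.2328) - (-0.371782)(-0.3183) = 0.16801244
    denominator = 1 - (-0.436638)(-0.3183) - (-0.371782)(-0.2328) = 0.77446723
  phi_33 = 0.16801244 / 0.77446723 = 0.2169.
Therefore phi_{33} = 0.2169.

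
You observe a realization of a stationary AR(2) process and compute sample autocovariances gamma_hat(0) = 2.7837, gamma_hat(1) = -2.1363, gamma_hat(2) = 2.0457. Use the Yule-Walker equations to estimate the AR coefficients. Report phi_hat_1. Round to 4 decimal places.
\hat\phi_{1} = -0.4950

The Yule-Walker equations for an AR(p) process read, in matrix form,
  Gamma_p phi = r_p,   with   (Gamma_p)_{ij} = gamma(|i - j|),
                       (r_p)_i = gamma(i),   i,j = 1..p.
Substitute the sample gammas (Toeplitz matrix and right-hand side of size 2):
  Gamma_p = [[2.7837, -2.1363], [-2.1363, 2.7837]]
  r_p     = [-2.1363, 2.0457]
Written out:
  2.7837 phi_1 - 2.1363 phi_2 = -2.1363
  -2.1363 phi_1 + 2.7837 phi_2 = 2.0457
Solve by Cramer's rule:
  det = gamma(0)^2 - gamma(1)^2 = (2.7837)^2 - (-2.1363)^2 = 7.74898569 - 4.56377769 = 3.185208
  phi_hat_1 = [gamma(1) gamma(0) - gamma(1) gamma(2)] / det = [(-2.1363)(2.7837) - (-2.1363)(2.0457)] / 3.185208 = -1.5765894 / 3.185208 = -0.495
  phi_hat_2 = [gamma(0) gamma(2) - gamma(1)^2] / det = [(2.7837)(2.0457) - (-2.1363)^2] / 3.185208 = 1.1308374 / 3.185208 = 0.355
So phi_hat = [-0.4950, 0.3550].
Therefore phi_hat_1 = -0.4950.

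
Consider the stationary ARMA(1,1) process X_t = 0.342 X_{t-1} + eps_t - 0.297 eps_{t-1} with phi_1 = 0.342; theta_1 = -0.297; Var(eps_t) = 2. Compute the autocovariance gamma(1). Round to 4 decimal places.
\gamma(1) = 0.0916

Multiply the model equation by X_{t-k} and take expectations. With theta_0 = psi_0 = 1 and psi_j the MA(infinity) weights, this gives
  gamma(k) - sum_i phi_i gamma(k-i) = c_k,
  c_k = sigma^2 * sum_{j=k..q} theta_j psi_{j-k}   (c_k = 0 for k > q),
using gamma(-m) = gamma(m).
psi-weights needed (psi_j = theta_j + sum_i phi_i psi_{j-i}):
  psi_1 = theta_1 + phi_1 = -0.297 + (0.342) = 0.045
Right-hand sides:
  c_0 = sigma^2 (1 + theta_1 psi_1) = 2 * (1 + (-0.297)(0.045)) = 2 * 0.986635 = 1.97327
  c_1 = sigma^2 theta_1 = 2 * (-0.297) = -0.594
  c_2 = 0
Equations for k = 0 and k = 1 (AR order 1):
  gamma(0) = phi_1 gamma(1) + c_0
  gamma(1) = phi_1 gamma(0) + c_1
Substituting the second into the first: gamma(0) (1 - phi_1^2) = c_0 + phi_1 c_1, so
  gamma(0) = (c_0 + phi_1 c_1) / (1 - phi_1^2) = (1.97327 + (0.342)(-0.594)) / (1 - (0.342)^2) = 1.770122 / 0.883036 = 2.004586.
  gamma(1) = phi_1 gamma(0) + c_1 = (0.342)(2.004586) + (-0.594) = 0.091569.
Therefore gamma(1) = 0.0916 (to 4 decimal places).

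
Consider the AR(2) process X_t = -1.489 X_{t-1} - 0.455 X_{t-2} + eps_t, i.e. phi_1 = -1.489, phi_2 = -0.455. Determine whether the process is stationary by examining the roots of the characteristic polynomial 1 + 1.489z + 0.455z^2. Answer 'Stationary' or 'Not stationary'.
\text{Not stationary}

The AR(p) characteristic polynomial is P(z) = 1 + 1.489z + 0.455z^2.
Stationarity requires all roots to lie outside the unit circle, i.e. |z| > 1 for every root.
Set 1 + (1.489) z + (0.455) z^2 = 0, i.e. a z^2 + b z + c = 0 with a = 0.455, b = 1.489, c = 1.
Discriminant D = b^2 - 4ac = (1.489)^2 - 4*(0.455)*1 = 2.217121 - (1.82) = 0.397121.
D >= 0, so the roots are real: z = (-b +/- sqrt(D)) / (2a) = (-1.489 +/- 0.630175) / (0.91).
  z_1 = (-1.489 + 0.630175) / (0.91) = -0.9438,   |z_1| = 0.9438.
  z_2 = (-1.489 - 0.630175) / (0.91) = -2.3288,   |z_2| = 2.3288.
Moduli of all roots: 0.9438, 2.3288.
All moduli strictly greater than 1? No.
Verdict: Not stationary.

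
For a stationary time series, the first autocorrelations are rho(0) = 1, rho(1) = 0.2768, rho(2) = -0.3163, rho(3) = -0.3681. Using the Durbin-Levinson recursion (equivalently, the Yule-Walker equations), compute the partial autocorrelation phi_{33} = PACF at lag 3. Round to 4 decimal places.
\phi_{33} = -0.1660

The PACF at lag k is phi_{kk}, the last component of the solution
to the Yule-Walker system G_k phi = r_k where
  (G_k)_{ij} = rho(|i - j|), (r_k)_i = rho(i), i,j = 1..k.
Equivalently, Durbin-Levinson gives phi_{kk} iteratively:
  phi_{11} = rho(1)
  phi_{kk} = [rho(k) - sum_{j=1..k-1} phi_{k-1,j} rho(k-j)]
            / [1 - sum_{j=1..k-1} phi_{k-1,j} rho(j)],
  phi_{k,j} = phi_{k-1,j} - phi_{kk} phi_{k-1,k-j},  j = 1..k-1.
Step k = 1:
  phi_11 = rho(1) = 0.2768.
Step k = 2:
  phi_22 = [rho(2) - phi_11 rho(1)] / [1 - phi_11 rho(1)] = [-0.3163 - (0.2768)(0.2768)] / [1 - (0.2768)(0.2768)]
         = -0.39291824 / 0.92338176 = -0.425521.
  Update: phi_21 = phi_11 - phi_22 phi_11 = 0.2768 - (-0.425521)(0.2768) = 0.394584.
Step k = 3:
  phi_33 = [rho(3) - phi_21 rho(2) - phi_22 rho(1)] / [1 - phi_21 rho(1) - phi_22 rho(2)]
    numerator   = -0.3681 - (0.394584)(-0.3163) - (-0.425521)(0.2768) = -0.12550884
    denominator = 1 - (0.394584)(0.2768) - (-0.425521)(-0.3163) = 0.75618684
  phi_33 = -0.12550884 / 0.75618684 = -0.166.
Therefore phi_{33} = -0.1660.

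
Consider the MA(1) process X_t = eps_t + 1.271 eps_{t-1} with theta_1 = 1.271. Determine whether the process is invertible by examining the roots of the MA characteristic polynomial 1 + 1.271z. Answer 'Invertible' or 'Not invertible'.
\text{Not invertible}

The MA(q) characteristic polynomial is P(z) = 1 + 1.271z.
Invertibility requires all roots to lie outside the unit circle, i.e. |z| > 1 for every root.
This is linear in z: 1 + (1.271) z = 0  =>  z = -1/(1.271) = -0.786782,  |z| = 0.786782.
Moduli of all roots: 0.7868.
All moduli strictly greater than 1? No.
Verdict: Not invertible.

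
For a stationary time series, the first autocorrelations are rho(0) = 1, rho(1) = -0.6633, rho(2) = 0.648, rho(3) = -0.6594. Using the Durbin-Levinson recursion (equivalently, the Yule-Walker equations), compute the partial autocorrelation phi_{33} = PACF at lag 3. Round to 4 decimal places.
\phi_{33} = -0.2959

The PACF at lag k is phi_{kk}, the last component of the solution
to the Yule-Walker system G_k phi = r_k where
  (G_k)_{ij} = rho(|i - j|), (r_k)_i = rho(i), i,j = 1..k.
Equivalently, Durbin-Levinson gives phi_{kk} iteratively:
  phi_{11} = rho(1)
  phi_{kk} = [rho(k) - sum_{j=1..k-1} phi_{k-1,j} rho(k-j)]
            / [1 - sum_{j=1..k-1} phi_{k-1,j} rho(j)],
  phi_{k,j} = phi_{k-1,j} - phi_{kk} phi_{k-1,k-j},  j = 1..k-1.
Step k = 1:
  phi_11 = rho(1) = -0.6633.
Step k = 2:
  phi_22 = [rho(2) - phi_11 rho(1)] / [1 - phi_11 rho(1)] = [0.648 - (-0.6633)(-0.6633)] / [1 - (-0.6633)(-0.6633)]
         = 0.20803311 / 0.56003311 = 0.371466.
  Update: phi_21 = phi_11 - phi_22 phi_11 = -0.6633 - (0.371466)(-0.6633) = -0.416907.
Step k = 3:
  phi_33 = [rho(3) - phi_21 rho(2) - phi_22 rho(1)] / [1 - phi_21 rho(1) - phi_22 rho(2)]
    numerator   = -0.6594 - (-0.416907)(0.648) - (0.371466)(-0.6633) = -0.14285119
    denominator = 1 - (-0.416907)(-0.6633) - (0.371466)(0.648) = 0.48275594
  phi_33 = -0.14285119 / 0.48275594 = -0.2959.
Therefore phi_{33} = -0.2959.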